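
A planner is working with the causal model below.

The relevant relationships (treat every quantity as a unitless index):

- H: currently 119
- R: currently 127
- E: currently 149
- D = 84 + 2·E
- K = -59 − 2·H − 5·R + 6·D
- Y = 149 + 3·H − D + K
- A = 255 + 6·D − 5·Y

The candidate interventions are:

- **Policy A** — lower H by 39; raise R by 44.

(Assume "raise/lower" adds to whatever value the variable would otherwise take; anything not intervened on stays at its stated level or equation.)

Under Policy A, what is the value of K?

Policy A (H − 39, R + 44):
  H = 119 − 39 = 80
  R = 127 + 44 = 171
  E = 149
  D = 84 + 2·149 = 382
  K = -59 − 2·80 − 5·171 + 6·382 = 1218

1218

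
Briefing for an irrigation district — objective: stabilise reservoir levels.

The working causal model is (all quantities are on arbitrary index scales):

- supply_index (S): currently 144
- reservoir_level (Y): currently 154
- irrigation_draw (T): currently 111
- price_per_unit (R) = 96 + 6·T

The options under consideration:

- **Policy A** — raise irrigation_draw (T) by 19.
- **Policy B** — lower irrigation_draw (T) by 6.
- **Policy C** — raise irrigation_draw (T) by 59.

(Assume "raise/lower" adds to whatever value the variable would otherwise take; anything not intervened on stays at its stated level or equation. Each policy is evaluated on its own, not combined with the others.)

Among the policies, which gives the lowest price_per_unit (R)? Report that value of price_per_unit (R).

726

Policy A (T + 19):
  T = 111 + 19 = 130
  R = 96 + 6·130 = 876
Policy B (T − 6):
  T = 111 − 6 = 105
  R = 96 + 6·105 = 726
Policy C (T + 59):
  T = 111 + 59 = 170
  R = 96 + 6·170 = 1116
Comparing — Policy A: R=876, Policy B: R=726, Policy C: R=1116. Lowest is 726 (Policy B).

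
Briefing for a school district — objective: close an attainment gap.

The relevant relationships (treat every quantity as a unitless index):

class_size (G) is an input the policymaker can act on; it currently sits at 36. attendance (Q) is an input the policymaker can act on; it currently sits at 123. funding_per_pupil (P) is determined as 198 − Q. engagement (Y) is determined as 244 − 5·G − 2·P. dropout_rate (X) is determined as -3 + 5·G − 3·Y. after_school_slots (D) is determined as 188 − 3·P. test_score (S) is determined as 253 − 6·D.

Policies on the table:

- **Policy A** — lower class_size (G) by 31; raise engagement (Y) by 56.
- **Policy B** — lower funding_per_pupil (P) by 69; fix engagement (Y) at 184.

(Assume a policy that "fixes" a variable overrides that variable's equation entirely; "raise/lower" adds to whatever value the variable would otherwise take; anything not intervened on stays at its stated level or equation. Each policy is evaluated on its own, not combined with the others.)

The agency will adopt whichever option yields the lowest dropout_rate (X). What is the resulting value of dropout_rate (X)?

-375

Policy A (G − 31, Y + 56):
  G = 36 − 31 = 5
  Q = 123
  P = 198 − 123 = 75
  Y = 244 − 5·5 − 2·75 (+56 from intervention) = 125
  X = -3 + 5·5 − 3·125 = -353
Policy B (P − 69, Y := 184):
  G = 36
  Q = 123
  P = 198 − 123 (−69 from intervention) = 6
  Y = 184
  X = -3 + 5·36 − 3·184 = -375
Comparing — Policy A: X=-353, Policy B: X=-375. Lowest is -375 (Policy B).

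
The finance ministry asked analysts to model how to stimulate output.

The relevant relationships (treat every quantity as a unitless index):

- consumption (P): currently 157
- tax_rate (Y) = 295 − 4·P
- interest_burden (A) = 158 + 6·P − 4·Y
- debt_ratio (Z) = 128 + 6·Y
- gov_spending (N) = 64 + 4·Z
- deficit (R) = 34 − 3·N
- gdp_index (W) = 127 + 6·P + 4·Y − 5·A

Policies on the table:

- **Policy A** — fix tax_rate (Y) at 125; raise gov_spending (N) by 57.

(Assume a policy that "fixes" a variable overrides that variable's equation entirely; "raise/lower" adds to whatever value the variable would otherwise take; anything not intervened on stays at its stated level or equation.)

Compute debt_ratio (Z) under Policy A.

878

Policy A (Y := 125, N + 57):
  P = 157
  Y = 125
  Z = 128 + 6·125 = 878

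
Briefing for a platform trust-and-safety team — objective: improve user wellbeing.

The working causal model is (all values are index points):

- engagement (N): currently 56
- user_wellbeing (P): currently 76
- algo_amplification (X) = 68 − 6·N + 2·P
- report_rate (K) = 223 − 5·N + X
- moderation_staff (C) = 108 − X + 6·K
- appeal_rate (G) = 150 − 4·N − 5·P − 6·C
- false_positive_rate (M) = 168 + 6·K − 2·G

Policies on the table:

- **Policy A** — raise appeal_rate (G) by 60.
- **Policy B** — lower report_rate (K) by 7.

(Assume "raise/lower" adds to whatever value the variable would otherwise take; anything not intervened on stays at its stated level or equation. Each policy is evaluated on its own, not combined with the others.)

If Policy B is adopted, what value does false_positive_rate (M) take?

Policy B (K − 7):
  N = 56
  P = 76
  X = 68 − 6·56 + 2·76 = -116
  K = 223 − 5·56 + (-116) (−7 from intervention) = -180
  C = 108 − (-116) + 6·(-180) = -856
  G = 150 − 4·56 − 5·76 − 6·(-856) = 4682
  M = 168 + 6·(-180) − 2·4682 = -10276

-10276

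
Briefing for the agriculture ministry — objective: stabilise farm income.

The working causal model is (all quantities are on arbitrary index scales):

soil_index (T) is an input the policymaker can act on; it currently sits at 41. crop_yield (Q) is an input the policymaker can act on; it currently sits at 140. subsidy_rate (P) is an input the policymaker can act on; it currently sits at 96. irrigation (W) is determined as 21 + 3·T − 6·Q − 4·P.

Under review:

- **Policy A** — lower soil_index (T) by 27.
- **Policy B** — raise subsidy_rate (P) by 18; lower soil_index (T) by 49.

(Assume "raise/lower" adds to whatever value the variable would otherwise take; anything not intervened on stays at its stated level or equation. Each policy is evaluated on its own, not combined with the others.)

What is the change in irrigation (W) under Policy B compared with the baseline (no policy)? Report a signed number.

-219

Baseline:
  T = 41
  Q = 140
  P = 96
  W = 21 + 3·41 − 6·140 − 4·96 = -1080
Policy B (P + 18, T − 49):
  T = 41 − 49 = -8
  Q = 140
  P = 96 + 18 = 114
  W = 21 + 3·(-8) − 6·140 − 4·114 = -1299
Change in W: -1299 − (-1080) = -219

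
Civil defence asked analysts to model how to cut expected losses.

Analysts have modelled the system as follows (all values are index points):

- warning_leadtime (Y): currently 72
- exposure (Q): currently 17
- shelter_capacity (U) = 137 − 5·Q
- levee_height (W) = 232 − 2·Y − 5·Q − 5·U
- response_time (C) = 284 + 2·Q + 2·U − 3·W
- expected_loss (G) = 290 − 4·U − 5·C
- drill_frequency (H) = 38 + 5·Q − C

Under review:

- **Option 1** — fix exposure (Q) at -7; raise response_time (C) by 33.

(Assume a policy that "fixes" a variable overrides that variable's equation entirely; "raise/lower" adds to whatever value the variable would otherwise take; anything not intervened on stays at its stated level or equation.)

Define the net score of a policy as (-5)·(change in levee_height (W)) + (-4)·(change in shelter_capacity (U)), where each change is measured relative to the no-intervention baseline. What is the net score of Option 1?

1920

Baseline:
  Y = 72
  Q = 17
  U = 137 − 5·17 = 52
  W = 232 − 2·72 − 5·17 − 5·52 = -257
Option 1 (Q := -7, C + 33):
  Y = 72
  Q = -7
  U = 137 − 5·(-7) = 172
  W = 232 − 2·72 − 5·(-7) − 5·172 = -737
ΔW = -737 − (-257) = -480; ΔU = 172 − 52 = 120
Score = (-5)·(-480) + (-4)·120 = 1920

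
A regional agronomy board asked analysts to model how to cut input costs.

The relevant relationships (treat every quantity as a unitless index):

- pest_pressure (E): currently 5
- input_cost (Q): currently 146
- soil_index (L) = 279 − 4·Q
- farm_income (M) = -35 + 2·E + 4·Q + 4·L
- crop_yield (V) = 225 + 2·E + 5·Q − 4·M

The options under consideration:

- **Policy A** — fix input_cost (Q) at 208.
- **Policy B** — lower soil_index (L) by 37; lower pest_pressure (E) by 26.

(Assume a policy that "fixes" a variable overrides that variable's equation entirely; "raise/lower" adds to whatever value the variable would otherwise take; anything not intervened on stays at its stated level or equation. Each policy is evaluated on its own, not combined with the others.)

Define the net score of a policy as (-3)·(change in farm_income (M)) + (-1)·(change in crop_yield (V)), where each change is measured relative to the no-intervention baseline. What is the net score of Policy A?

-1054

Baseline:
  E = 5
  Q = 146
  L = 279 − 4·146 = -305
  M = -35 + 2·5 + 4·146 + 4·(-305) = -661
  V = 225 + 2·5 + 5·146 − 4·(-661) = 3609
Policy A (Q := 208):
  E = 5
  Q = 208
  L = 279 − 4·208 = -553
  M = -35 + 2·5 + 4·208 + 4·(-553) = -1405
  V = 225 + 2·5 + 5·208 − 4·(-1405) = 6895
ΔM = -1405 − (-661) = -744; ΔV = 6895 − 3609 = 3286
Score = (-3)·(-744) + (-1)·3286 = -1054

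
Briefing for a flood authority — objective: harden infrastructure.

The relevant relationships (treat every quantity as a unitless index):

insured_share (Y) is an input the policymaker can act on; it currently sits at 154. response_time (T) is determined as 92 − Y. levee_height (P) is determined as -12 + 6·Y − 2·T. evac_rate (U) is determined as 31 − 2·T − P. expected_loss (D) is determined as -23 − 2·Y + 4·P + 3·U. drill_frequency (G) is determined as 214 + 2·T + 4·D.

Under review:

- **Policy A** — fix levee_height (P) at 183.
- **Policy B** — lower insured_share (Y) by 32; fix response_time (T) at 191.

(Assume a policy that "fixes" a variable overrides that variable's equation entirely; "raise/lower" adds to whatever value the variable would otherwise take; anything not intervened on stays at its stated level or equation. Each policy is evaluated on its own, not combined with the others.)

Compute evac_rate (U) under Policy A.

Policy A (P := 183):
  Y = 154
  T = 92 − 154 = -62
  P = 183
  U = 31 − 2·(-62) − 183 = -28

-28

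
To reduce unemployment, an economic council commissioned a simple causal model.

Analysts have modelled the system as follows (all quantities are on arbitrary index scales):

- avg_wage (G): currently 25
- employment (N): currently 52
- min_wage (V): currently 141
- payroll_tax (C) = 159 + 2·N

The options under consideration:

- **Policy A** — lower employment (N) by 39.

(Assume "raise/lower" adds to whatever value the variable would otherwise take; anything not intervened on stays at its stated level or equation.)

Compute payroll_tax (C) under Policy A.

Policy A (N − 39):
  N = 52 − 39 = 13
  C = 159 + 2·13 = 185

185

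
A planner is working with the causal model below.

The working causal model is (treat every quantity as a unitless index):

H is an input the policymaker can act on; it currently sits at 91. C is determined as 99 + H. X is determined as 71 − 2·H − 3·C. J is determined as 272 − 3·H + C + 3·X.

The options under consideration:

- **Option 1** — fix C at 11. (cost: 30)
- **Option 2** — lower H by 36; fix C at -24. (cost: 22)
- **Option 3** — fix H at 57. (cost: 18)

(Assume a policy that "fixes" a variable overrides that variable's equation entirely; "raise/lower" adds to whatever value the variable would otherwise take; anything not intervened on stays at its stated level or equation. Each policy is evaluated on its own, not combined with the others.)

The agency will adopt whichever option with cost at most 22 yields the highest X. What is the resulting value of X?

Option 2 (H − 36, C := -24):
  H = 91 − 36 = 55
  C = -24
  X = 71 − 2·55 − 3·(-24) = 33
Option 3 (H := 57):
  H = 57
  C = 99 + 57 = 156
  X = 71 − 2·57 − 3·156 = -511
Comparing — Option 2: X=33, Option 3: X=-511. Highest is 33 (Option 2).

33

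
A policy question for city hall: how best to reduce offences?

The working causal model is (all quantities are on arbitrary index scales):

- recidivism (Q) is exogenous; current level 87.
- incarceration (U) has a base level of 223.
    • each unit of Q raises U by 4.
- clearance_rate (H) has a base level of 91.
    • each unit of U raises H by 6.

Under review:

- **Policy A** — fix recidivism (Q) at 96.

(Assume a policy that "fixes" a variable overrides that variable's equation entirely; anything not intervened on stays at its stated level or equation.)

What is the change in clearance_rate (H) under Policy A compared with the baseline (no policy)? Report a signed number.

216

Baseline:
  Q = 87
  U = 223 + 4·87 = 571
  H = 91 + 6·571 = 3517
Policy A (Q := 96):
  Q = 96
  U = 223 + 4·96 = 607
  H = 91 + 6·607 = 3733
Change in H: 3733 − 3517 = 216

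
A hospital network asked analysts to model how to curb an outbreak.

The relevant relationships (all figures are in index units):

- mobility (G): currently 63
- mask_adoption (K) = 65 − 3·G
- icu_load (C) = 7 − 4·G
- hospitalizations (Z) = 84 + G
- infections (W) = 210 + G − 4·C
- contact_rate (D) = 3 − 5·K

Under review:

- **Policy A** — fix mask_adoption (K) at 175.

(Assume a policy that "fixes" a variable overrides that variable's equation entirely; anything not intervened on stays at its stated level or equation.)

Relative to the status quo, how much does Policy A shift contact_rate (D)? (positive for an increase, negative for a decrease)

-1495

Baseline:
  G = 63
  K = 65 − 3·63 = -124
  D = 3 − 5·(-124) = 623
Policy A (K := 175):
  G = 63
  K = 175
  D = 3 − 5·175 = -872
Change in D: -872 − 623 = -1495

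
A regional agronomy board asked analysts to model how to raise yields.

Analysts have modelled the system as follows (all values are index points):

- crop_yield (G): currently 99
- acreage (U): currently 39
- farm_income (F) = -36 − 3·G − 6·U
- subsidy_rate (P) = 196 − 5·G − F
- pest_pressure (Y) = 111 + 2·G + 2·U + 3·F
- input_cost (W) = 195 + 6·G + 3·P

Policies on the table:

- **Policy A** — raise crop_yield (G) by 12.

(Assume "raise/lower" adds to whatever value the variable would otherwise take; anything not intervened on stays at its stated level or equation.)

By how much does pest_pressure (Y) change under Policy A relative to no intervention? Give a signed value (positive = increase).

Baseline:
  G = 99
  U = 39
  F = -36 − 3·99 − 6·39 = -567
  Y = 111 + 2·99 + 2·39 + 3·(-567) = -1314
Policy A (G + 12):
  G = 99 + 12 = 111
  U = 39
  F = -36 − 3·111 − 6·39 = -603
  Y = 111 + 2·111 + 2·39 + 3·(-603) = -1398
Change in Y: -1398 − (-1314) = -84

-84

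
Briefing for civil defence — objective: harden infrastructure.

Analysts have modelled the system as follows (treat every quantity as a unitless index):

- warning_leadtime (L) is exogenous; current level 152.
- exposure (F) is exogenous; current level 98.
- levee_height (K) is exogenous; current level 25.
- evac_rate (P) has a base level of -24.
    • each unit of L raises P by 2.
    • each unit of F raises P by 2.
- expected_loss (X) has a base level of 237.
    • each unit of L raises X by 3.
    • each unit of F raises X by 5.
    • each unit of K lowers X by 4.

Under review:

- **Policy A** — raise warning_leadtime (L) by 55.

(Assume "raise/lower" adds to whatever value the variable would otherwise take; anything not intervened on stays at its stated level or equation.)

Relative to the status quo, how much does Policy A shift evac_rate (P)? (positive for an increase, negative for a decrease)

Baseline:
  L = 152
  F = 98
  P = -24 + 2·152 + 2·98 = 476
Policy A (L + 55):
  L = 152 + 55 = 207
  F = 98
  P = -24 + 2·207 + 2·98 = 586
Change in P: 586 − 476 = 110

110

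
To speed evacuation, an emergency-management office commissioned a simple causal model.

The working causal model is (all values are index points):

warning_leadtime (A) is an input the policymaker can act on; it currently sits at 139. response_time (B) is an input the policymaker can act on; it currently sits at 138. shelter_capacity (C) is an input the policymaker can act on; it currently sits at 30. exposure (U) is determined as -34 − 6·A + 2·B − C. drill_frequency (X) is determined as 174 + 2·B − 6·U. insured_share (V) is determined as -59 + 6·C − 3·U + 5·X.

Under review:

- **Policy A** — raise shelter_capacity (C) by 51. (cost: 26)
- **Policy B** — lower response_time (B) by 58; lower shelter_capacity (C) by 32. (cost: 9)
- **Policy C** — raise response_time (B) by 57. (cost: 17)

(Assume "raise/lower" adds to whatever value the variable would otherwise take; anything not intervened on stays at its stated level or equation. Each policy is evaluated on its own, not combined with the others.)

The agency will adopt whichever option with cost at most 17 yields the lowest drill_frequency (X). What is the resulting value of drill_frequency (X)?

Policy B (B − 58, C − 32):
  A = 139
  B = 138 − 58 = 80
  C = 30 − 32 = -2
  U = -34 − 6·139 + 2·80 − (-2) = -706
  X = 174 + 2·80 − 6·(-706) = 4570
Policy C (B + 57):
  A = 139
  B = 138 + 57 = 195
  C = 30
  U = -34 − 6·139 + 2·195 − 30 = -508
  X = 174 + 2·195 − 6·(-508) = 3612
Comparing — Policy B: X=4570, Policy C: X=3612. Lowest is 3612 (Policy C).

3612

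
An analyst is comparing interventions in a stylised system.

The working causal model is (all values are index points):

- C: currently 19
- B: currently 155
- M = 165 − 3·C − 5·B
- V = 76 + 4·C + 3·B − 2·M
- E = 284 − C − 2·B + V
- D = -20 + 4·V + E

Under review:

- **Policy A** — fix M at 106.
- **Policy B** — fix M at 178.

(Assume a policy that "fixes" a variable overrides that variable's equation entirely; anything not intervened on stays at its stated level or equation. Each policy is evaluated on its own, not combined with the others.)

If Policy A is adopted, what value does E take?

Policy A (M := 106):
  C = 19
  B = 155
  M = 106
  V = 76 + 4·19 + 3·155 − 2·106 = 405
  E = 284 − 19 − 2·155 + 405 = 360

360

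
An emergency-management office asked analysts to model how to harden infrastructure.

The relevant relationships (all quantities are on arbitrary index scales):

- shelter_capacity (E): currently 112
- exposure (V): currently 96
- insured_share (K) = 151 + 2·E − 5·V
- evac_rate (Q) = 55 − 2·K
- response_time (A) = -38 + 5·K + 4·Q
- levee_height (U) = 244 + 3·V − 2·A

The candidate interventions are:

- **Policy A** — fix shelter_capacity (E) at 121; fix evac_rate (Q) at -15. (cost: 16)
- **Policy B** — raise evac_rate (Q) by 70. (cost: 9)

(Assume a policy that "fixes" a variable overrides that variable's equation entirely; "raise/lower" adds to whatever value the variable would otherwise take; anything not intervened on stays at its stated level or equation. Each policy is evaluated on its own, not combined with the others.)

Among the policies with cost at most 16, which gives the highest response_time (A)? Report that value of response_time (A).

Policy A (E := 121, Q := -15):
  E = 121
  V = 96
  K = 151 + 2·121 − 5·96 = -87
  Q = -15
  A = -38 + 5·(-87) + 4·(-15) = -533
Policy B (Q + 70):
  E = 112
  V = 96
  K = 151 + 2·112 − 5·96 = -105
  Q = 55 − 2·(-105) (+70 from intervention) = 335
  A = -38 + 5·(-105) + 4·335 = 777
Comparing — Policy A: A=-533, Policy B: A=777. Highest is 777 (Policy B).

777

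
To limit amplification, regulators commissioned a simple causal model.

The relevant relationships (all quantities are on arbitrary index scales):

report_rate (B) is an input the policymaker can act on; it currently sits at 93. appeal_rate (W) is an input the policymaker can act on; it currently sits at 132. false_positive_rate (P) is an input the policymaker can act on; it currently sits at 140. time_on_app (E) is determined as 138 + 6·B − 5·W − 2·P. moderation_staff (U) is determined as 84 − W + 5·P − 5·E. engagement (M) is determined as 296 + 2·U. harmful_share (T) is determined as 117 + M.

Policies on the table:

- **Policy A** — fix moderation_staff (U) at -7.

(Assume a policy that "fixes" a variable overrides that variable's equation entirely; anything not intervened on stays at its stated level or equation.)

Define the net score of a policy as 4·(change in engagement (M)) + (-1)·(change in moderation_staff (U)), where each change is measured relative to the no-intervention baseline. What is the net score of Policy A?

-13153

Baseline:
  B = 93
  W = 132
  P = 140
  E = 138 + 6·93 − 5·132 − 2·140 = -244
  U = 84 − 132 + 5·140 − 5·(-244) = 1872
  M = 296 + 2·1872 = 4040
Policy A (U := -7):
  B = 93
  W = 132
  P = 140
  E = 138 + 6·93 − 5·132 − 2·140 = -244
  U = -7
  M = 296 + 2·(-7) = 282
ΔM = 282 − 4040 = -3758; ΔU = -7 − 1872 = -1879
Score = 4·(-3758) + (-1)·(-1879) = -13153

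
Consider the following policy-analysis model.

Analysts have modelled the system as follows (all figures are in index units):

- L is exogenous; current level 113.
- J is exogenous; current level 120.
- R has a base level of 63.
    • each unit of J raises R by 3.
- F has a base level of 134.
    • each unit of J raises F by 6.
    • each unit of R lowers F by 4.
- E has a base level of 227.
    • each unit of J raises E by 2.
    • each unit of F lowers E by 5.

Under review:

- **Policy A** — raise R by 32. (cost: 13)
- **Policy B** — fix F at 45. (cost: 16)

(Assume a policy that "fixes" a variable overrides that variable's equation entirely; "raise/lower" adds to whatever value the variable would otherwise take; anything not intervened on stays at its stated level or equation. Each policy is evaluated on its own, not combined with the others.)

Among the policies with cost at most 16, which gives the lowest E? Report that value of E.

242

Policy A (R + 32):
  J = 120
  R = 63 + 3·120 (+32 from intervention) = 455
  F = 134 + 6·120 − 4·455 = -966
  E = 227 + 2·120 − 5·(-966) = 5297
Policy B (F := 45):
  J = 120
  R = 63 + 3·120 = 423
  F = 45
  E = 227 + 2·120 − 5·45 = 242
Comparing — Policy A: E=5297, Policy B: E=242. Lowest is 242 (Policy B).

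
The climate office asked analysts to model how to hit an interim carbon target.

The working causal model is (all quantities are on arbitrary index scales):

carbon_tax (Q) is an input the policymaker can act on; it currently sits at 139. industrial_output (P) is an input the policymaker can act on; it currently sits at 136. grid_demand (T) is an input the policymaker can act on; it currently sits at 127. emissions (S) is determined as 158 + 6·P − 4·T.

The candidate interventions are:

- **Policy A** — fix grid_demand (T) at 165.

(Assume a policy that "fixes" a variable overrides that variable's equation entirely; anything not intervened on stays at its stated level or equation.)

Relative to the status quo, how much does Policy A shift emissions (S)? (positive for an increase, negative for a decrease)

Baseline:
  P = 136
  T = 127
  S = 158 + 6·136 − 4·127 = 466
Policy A (T := 165):
  P = 136
  T = 165
  S = 158 + 6·136 − 4·165 = 314
Change in S: 314 − 466 = -152

-152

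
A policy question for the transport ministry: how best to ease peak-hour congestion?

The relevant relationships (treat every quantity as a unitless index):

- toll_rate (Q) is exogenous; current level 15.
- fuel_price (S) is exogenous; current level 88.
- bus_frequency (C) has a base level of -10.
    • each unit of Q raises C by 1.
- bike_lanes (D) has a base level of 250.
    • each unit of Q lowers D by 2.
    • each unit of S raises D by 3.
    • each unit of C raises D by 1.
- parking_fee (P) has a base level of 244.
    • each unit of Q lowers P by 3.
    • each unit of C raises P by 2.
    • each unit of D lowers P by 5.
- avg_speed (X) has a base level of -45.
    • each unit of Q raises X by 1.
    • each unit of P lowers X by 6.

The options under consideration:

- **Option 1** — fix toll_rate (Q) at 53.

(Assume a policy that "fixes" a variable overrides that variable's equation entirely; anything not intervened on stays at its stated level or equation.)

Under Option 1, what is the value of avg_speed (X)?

12512

Option 1 (Q := 53):
  Q = 53
  S = 88
  C = -10 + 53 = 43
  D = 250 − 2·53 + 3·88 + 43 = 451
  P = 244 − 3·53 + 2·43 − 5·451 = -2084
  X = -45 + 53 − 6·(-2084) = 12512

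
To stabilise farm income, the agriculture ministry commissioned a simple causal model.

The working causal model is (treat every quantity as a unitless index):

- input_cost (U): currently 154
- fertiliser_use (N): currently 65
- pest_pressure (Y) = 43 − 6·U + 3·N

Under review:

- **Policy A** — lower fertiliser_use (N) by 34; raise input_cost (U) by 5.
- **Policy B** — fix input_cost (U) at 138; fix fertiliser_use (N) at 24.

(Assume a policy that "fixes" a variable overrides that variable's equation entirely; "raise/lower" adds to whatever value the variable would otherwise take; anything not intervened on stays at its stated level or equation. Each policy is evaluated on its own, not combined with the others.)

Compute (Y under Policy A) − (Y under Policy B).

Policy A (N − 34, U + 5):
  U = 154 + 5 = 159
  N = 65 − 34 = 31
  Y = 43 − 6·159 + 3·31 = -818
Policy B (U := 138, N := 24):
  U = 138
  N = 24
  Y = 43 − 6·138 + 3·24 = -713
Y: -818 − (-713) = -105

-105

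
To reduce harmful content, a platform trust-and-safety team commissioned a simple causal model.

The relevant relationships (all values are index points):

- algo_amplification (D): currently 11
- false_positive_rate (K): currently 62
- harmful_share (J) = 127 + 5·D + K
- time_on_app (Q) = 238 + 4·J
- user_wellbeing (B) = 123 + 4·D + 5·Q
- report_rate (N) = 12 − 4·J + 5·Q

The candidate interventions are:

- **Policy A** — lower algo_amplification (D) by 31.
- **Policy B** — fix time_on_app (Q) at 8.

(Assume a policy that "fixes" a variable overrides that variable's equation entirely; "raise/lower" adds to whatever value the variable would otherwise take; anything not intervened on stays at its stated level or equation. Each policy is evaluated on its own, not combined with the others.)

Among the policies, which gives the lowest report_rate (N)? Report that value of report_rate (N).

Policy A (D − 31):
  D = 11 − 31 = -20
  K = 62
  J = 127 + 5·(-20) + 62 = 89
  Q = 238 + 4·89 = 594
  N = 12 − 4·89 + 5·594 = 2626
Policy B (Q := 8):
  D = 11
  K = 62
  J = 127 + 5·11 + 62 = 244
  Q = 8
  N = 12 − 4·244 + 5·8 = -924
Comparing — Policy A: N=2626, Policy B: N=-924. Lowest is -924 (Policy B).

-924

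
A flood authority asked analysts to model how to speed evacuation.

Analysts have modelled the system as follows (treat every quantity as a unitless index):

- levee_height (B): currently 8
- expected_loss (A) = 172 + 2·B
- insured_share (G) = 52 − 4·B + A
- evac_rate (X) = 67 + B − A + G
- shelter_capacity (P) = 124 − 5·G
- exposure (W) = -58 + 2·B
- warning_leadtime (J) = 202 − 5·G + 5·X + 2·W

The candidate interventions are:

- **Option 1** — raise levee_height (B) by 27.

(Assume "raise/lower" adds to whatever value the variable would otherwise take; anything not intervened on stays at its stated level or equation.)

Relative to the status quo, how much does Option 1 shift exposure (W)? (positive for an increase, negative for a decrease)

54

Baseline:
  B = 8
  W = -58 + 2·8 = -42
Option 1 (B + 27):
  B = 8 + 27 = 35
  W = -58 + 2·35 = 12
Change in W: 12 − (-42) = 54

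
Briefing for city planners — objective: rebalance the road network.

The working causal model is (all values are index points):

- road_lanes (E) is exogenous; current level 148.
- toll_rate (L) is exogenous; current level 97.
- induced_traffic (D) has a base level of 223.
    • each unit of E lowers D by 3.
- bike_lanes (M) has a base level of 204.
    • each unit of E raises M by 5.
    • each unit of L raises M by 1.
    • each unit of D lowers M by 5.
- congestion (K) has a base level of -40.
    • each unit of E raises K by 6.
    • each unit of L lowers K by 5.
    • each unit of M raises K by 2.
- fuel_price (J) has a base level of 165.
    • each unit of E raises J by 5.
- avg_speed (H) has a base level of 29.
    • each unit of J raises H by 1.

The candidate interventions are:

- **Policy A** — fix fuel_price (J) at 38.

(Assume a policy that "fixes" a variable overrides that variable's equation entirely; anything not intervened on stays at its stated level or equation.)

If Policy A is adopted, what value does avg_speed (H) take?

Policy A (J := 38):
  E = 148
  J = 38
  H = 29 + 38 = 67

67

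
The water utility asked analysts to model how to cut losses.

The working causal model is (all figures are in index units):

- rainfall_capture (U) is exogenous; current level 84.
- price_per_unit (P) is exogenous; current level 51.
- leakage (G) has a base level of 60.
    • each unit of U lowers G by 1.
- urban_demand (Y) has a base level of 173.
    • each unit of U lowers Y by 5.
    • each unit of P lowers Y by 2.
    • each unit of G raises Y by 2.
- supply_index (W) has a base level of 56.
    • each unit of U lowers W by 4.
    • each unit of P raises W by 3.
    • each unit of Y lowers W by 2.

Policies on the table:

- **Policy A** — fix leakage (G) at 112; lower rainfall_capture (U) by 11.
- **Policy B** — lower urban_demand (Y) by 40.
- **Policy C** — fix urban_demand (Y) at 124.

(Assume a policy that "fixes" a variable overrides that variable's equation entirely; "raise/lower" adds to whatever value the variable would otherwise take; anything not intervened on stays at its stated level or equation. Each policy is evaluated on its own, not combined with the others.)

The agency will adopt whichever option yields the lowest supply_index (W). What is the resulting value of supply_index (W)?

Policy A (G := 112, U − 11):
  U = 84 − 11 = 73
  P = 51
  G = 112
  Y = 173 − 5·73 − 2·51 + 2·112 = -70
  W = 56 − 4·73 + 3·51 − 2·(-70) = 57
Policy B (Y − 40):
  U = 84
  P = 51
  G = 60 − 84 = -24
  Y = 173 − 5·84 − 2·51 + 2·(-24) (−40 from intervention) = -437
  W = 56 − 4·84 + 3·51 − 2·(-437) = 747
Policy C (Y := 124):
  U = 84
  P = 51
  G = 60 − 84 = -24
  Y = 124
  W = 56 − 4·84 + 3·51 − 2·124 = -375
Comparing — Policy A: W=57, Policy B: W=747, Policy C: W=-375. Lowest is -375 (Policy C).

-375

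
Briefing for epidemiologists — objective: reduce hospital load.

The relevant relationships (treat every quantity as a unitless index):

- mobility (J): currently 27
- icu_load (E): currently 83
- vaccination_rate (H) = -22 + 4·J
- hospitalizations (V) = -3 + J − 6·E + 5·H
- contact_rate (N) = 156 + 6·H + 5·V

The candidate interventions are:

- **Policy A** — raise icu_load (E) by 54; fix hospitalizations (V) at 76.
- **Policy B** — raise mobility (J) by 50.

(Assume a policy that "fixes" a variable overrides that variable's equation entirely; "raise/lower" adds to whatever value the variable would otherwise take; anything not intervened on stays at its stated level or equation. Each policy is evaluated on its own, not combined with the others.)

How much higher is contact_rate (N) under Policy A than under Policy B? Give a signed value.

Policy A (E + 54, V := 76):
  J = 27
  E = 83 + 54 = 137
  H = -22 + 4·27 = 86
  V = 76
  N = 156 + 6·86 + 5·76 = 1052
Policy B (J + 50):
  J = 27 + 50 = 77
  E = 83
  H = -22 + 4·77 = 286
  V = -3 + 77 − 6·83 + 5·286 = 1006
  N = 156 + 6·286 + 5·1006 = 6902
N: 1052 − 6902 = -5850

-5850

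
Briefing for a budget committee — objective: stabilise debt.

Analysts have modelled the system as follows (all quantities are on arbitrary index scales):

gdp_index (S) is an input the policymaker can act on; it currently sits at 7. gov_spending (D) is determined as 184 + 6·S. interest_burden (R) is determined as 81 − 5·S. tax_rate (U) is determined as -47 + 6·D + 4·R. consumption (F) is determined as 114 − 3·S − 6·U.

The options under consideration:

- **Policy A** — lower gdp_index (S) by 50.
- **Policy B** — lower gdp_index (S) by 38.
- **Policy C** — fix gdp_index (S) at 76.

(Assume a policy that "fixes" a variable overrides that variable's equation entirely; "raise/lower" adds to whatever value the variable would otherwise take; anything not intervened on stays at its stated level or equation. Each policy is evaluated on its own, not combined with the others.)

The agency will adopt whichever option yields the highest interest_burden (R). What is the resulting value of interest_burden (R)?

Policy A (S − 50):
  S = 7 − 50 = -43
  R = 81 − 5·(-43) = 296
Policy B (S − 38):
  S = 7 − 38 = -31
  R = 81 − 5·(-31) = 236
Policy C (S := 76):
  S = 76
  R = 81 − 5·76 = -299
Comparing — Policy A: R=296, Policy B: R=236, Policy C: R=-299. Highest is 296 (Policy A).

296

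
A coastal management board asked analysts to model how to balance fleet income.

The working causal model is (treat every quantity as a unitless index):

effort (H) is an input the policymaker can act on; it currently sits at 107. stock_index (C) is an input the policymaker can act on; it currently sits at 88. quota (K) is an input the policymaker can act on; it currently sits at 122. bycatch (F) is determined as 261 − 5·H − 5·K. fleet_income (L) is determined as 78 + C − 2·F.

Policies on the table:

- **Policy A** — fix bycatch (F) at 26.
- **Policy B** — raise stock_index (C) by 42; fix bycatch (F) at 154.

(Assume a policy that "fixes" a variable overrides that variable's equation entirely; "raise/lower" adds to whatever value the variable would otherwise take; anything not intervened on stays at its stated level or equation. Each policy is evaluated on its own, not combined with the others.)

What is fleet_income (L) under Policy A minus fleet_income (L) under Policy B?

Policy A (F := 26):
  H = 107
  C = 88
  K = 122
  F = 26
  L = 78 + 88 − 2·26 = 114
Policy B (C + 42, F := 154):
  H = 107
  C = 88 + 42 = 130
  K = 122
  F = 154
  L = 78 + 130 − 2·154 = -100
L: 114 − (-100) = 214

214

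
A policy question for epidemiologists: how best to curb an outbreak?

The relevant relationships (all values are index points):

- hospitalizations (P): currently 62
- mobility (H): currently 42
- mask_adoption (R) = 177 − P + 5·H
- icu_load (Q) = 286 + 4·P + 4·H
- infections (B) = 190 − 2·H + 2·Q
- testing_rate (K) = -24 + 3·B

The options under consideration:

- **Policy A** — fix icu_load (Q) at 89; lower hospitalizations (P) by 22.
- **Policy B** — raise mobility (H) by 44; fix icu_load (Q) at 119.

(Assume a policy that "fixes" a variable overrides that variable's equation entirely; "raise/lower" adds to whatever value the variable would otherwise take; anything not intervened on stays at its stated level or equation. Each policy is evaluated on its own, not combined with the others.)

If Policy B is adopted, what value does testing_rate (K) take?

Policy B (H + 44, Q := 119):
  P = 62
  H = 42 + 44 = 86
  Q = 119
  B = 190 − 2·86 + 2·119 = 256
  K = -24 + 3·256 = 744

744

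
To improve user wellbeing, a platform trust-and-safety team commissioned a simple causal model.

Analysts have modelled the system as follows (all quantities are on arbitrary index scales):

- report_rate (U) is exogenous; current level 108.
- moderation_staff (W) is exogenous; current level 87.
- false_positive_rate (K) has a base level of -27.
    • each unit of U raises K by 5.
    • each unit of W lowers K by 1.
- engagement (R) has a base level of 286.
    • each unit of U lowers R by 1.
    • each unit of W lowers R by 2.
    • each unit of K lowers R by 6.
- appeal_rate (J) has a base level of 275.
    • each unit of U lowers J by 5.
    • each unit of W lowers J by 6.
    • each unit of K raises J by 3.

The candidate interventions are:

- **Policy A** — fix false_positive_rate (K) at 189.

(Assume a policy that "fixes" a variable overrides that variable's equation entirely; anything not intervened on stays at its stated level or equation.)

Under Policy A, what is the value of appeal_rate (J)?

-220

Policy A (K := 189):
  U = 108
  W = 87
  K = 189
  J = 275 − 5·108 − 6·87 + 3·189 = -220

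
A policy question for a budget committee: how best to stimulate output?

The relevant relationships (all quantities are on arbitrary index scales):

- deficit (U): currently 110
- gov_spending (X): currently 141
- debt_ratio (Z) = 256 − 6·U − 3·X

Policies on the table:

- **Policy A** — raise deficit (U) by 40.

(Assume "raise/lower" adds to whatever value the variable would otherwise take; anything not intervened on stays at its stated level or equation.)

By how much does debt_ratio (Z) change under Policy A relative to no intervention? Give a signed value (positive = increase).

Baseline:
  U = 110
  X = 141
  Z = 256 − 6·110 − 3·141 = -827
Policy A (U + 40):
  U = 110 + 40 = 150
  X = 141
  Z = 256 − 6·150 − 3·141 = -1067
Change in Z: -1067 − (-827) = -240

-240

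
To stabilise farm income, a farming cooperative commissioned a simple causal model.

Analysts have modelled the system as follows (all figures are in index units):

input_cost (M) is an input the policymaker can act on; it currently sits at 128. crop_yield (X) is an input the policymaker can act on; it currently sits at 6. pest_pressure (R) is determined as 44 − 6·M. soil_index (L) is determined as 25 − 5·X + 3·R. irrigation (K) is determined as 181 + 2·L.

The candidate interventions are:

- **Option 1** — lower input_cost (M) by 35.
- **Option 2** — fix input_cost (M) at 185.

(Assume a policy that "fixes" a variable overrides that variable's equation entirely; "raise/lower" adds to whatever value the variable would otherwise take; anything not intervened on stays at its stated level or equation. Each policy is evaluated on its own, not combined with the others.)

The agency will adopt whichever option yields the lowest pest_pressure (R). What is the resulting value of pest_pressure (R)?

-1066

Option 1 (M − 35):
  M = 128 − 35 = 93
  R = 44 − 6·93 = -514
Option 2 (M := 185):
  M = 185
  R = 44 − 6·185 = -1066
Comparing — Option 1: R=-514, Option 2: R=-1066. Lowest is -1066 (Option 2).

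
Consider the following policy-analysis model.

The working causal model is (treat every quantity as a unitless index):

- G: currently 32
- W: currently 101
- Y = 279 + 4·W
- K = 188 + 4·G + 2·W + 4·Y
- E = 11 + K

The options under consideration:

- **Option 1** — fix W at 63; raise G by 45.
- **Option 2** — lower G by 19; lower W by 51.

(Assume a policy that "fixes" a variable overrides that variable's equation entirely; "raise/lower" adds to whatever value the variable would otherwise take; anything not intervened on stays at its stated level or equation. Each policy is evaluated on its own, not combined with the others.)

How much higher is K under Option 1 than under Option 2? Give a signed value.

490

Option 1 (W := 63, G + 45):
  G = 32 + 45 = 77
  W = 63
  Y = 279 + 4·63 = 531
  K = 188 + 4·77 + 2·63 + 4·531 = 2746
Option 2 (G − 19, W − 51):
  G = 32 − 19 = 13
  W = 101 − 51 = 50
  Y = 279 + 4·50 = 479
  K = 188 + 4·13 + 2·50 + 4·479 = 2256
K: 2746 − 2256 = 490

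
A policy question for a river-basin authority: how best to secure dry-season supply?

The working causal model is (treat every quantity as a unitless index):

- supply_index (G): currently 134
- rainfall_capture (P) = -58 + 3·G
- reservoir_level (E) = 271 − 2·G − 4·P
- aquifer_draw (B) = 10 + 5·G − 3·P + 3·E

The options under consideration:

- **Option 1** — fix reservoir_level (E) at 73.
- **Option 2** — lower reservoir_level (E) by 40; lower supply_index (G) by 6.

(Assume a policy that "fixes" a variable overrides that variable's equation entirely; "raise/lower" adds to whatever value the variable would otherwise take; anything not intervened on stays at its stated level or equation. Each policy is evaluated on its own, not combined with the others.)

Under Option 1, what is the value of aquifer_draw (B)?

Option 1 (E := 73):
  G = 134
  P = -58 + 3·134 = 344
  E = 73
  B = 10 + 5·134 − 3·344 + 3·73 = -133

-133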